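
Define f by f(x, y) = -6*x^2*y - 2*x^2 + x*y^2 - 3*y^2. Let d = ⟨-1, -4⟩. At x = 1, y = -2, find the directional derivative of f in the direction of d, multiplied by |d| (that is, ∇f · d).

-32

∂f/∂x = -12*x*y - 4*x + y^2
∂f/∂y = -6*x^2 + 2*x*y - 6*y
∇f at (1, -2) = (24, 2)
∇f · d = (24)(-1) + (2)(-4) = -32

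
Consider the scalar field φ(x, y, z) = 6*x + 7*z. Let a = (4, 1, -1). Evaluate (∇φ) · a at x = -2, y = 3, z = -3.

17

∂φ/∂x = 6
∂φ/∂y = 0
∂φ/∂z = 7
∇φ at (-2, 3, -3) = (6, 0, 7)
∇φ · a = (6)(4) + (0)(1) + (7)(-1) = 17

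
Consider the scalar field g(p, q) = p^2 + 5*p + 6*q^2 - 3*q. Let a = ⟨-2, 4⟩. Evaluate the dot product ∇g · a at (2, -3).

-174

∂g/∂p = 2*p + 5
∂g/∂q = 12*q - 3
∇g at (2, -3) = (9, -39)
∇g · a = (9)(-2) + (-39)(4) = -174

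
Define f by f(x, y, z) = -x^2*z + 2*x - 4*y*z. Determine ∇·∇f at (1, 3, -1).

∂²f/∂x² = -2*z
∂²f/∂y² = 0
∂²f/∂z² = 0
∇²f = -2*z
At (1, 3, -1): 2.

2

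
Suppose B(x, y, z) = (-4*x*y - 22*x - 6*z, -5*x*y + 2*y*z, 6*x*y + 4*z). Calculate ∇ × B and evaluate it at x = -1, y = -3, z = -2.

(0, 12, 11)

(∇×B)₁ = ∂B₃/∂y − ∂B₂/∂z = 6*x - 2*y
(∇×B)₂ = ∂B₁/∂z − ∂B₃/∂x = -6*y - 6
(∇×B)₃ = ∂B₂/∂x − ∂B₁/∂y = 4*x - 5*y
∇×B = (6*x - 2*y, -6*y - 6, 4*x - 5*y)
At (-1, -3, -2): (0, 12, 11).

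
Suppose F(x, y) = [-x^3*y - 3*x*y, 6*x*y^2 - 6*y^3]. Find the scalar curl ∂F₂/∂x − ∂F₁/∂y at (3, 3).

90

∂F₂/∂x = 6*y^2
∂F₁/∂y = -x^3 - 3*x
Scalar curl = x^3 + 3*x + 6*y^2
At (3, 3): 90.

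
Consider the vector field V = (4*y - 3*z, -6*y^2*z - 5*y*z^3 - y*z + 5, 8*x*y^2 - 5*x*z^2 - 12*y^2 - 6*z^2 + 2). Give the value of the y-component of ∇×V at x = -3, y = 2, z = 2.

-15

(∇×V)_2 = ∂V₁/∂z − ∂V₃/∂x
= -3 − (8*y^2 - 5*z^2)
= -8*y^2 + 5*z^2 - 3
At (-3, 2, 2): -15.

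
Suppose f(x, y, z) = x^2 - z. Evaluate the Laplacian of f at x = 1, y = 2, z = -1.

∂²f/∂x² = 2
∂²f/∂y² = 0
∂²f/∂z² = 0
∇²f = 2
At (1, 2, -1): 2.

2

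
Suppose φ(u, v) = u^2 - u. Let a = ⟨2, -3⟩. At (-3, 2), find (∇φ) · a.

-14

∂φ/∂u = 2*u - 1
∂φ/∂v = 0
∇φ at (-3, 2) = (-7, 0)
∇φ · a = (-7)(2) + (0)(-3) = -14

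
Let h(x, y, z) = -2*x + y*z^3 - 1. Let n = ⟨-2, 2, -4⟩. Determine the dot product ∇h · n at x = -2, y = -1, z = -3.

58

∂h/∂x = -2
∂h/∂y = z^3
∂h/∂z = 3*y*z^2
∇h at (-2, -1, -3) = (-2, -27, -27)
∇h · n = (-2)(-2) + (-27)(2) + (-27)(-4) = 58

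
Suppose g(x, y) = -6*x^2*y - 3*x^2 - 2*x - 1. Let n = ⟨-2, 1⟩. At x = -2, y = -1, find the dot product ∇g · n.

∂g/∂x = -12*x*y - 6*x - 2
∂g/∂y = -6*x^2
∇g at (-2, -1) = (-14, -24)
∇g · n = (-14)(-2) + (-24)(1) = 4

4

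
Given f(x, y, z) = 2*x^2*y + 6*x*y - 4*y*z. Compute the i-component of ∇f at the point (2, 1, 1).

(∇f)_1 = ∂f/∂x = 4*x*y + 6*y
At (2, 1, 1): 14.

14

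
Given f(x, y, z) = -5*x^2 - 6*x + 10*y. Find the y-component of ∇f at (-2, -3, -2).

10

(∇f)_2 = ∂f/∂y = 10
At (-2, -3, -2): 10.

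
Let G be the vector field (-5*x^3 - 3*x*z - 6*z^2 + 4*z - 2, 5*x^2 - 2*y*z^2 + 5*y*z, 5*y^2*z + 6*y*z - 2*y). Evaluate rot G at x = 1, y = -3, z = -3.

(121, 37, 10)

(∇×G)₁ = ∂G₃/∂y − ∂G₂/∂z = 14*y*z - 5*y + 6*z - 2
(∇×G)₂ = ∂G₁/∂z − ∂G₃/∂x = -3*x - 12*z + 4
(∇×G)₃ = ∂G₂/∂x − ∂G₁/∂y = 10*x
∇×G = (14*y*z - 5*y + 6*z - 2, -3*x - 12*z + 4, 10*x)
At (1, -3, -3): (121, 37, 10).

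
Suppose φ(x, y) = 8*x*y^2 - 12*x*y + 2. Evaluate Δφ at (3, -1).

48

∂²φ/∂x² = 0
∂²φ/∂y² = 16*x
∇²φ = 16*x
At (3, -1): 48.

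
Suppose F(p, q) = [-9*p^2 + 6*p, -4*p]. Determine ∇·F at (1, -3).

-12

∂F₁/∂p = -18*p + 6
∂F₂/∂q = 0
∇·F = -18*p + 6
At (1, -3): -12.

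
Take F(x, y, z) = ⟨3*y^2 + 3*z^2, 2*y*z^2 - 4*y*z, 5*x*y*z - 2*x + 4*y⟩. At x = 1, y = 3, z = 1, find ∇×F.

(9, -7, -18)

(∇×F)₁ = ∂F₃/∂y − ∂F₂/∂z = 5*x*z - 4*y*z + 4*y + 4
(∇×F)₂ = ∂F₁/∂z − ∂F₃/∂x = -5*y*z + 6*z + 2
(∇×F)₃ = ∂F₂/∂x − ∂F₁/∂y = -6*y
∇×F = (5*x*z - 4*y*z + 4*y + 4, -5*y*z + 6*z + 2, -6*y)
At (1, 3, 1): (9, -7, -18).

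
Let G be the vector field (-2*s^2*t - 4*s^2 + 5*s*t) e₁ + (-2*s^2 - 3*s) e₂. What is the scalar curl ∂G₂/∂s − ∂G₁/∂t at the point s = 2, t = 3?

-13

∂G₂/∂s = -4*s - 3
∂G₁/∂t = -2*s^2 + 5*s
Scalar curl = 2*s^2 - 9*s - 3
At (2, 3): -13.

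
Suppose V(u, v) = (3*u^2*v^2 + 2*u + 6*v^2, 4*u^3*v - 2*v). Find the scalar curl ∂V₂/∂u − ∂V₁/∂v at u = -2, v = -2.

-24

∂V₂/∂u = 12*u^2*v
∂V₁/∂v = 6*u^2*v + 12*v
Scalar curl = 6*u^2*v - 12*v
At (-2, -2): -24.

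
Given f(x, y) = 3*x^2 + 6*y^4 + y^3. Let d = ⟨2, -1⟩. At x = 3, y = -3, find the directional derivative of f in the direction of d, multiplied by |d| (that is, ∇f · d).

∂f/∂x = 6*x
∂f/∂y = 24*y^3 + 3*y^2
∇f at (3, -3) = (18, -621)
∇f · d = (18)(2) + (-621)(-1) = 657

657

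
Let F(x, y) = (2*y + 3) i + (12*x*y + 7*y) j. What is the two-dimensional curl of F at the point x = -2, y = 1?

∂F₂/∂x = 12*y
∂F₁/∂y = 2
Scalar curl = 12*y - 2
At (-2, 1): 10.

10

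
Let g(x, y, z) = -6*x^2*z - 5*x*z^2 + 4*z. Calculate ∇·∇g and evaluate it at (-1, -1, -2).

∂²g/∂x² = -12*z
∂²g/∂y² = 0
∂²g/∂z² = -10*x
∇²g = -10*x - 12*z
At (-1, -1, -2): 34.

34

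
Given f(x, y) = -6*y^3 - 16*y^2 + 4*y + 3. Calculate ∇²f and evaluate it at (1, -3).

∂²f/∂x² = 0
∂²f/∂y² = -4*(9*y + 8)
∇²f = -36*y - 32
At (1, -3): 76.

76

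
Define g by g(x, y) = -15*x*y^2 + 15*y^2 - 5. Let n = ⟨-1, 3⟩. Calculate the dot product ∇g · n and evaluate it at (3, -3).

675

∂g/∂x = -15*y^2
∂g/∂y = -30*x*y + 30*y
∇g at (3, -3) = (-135, 180)
∇g · n = (-135)(-1) + (180)(3) = 675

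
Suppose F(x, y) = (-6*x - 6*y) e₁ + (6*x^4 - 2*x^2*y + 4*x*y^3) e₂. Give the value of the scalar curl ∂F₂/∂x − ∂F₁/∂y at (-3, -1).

∂F₂/∂x = 24*x^3 - 4*x*y + 4*y^3
∂F₁/∂y = -6
Scalar curl = 24*x^3 - 4*x*y + 4*y^3 + 6
At (-3, -1): -658.

-658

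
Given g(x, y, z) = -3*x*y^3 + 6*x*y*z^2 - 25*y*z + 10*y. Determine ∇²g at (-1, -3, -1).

-18

∂²g/∂x² = 0
∂²g/∂y² = -18*x*y
∂²g/∂z² = 12*x*y
∇²g = -6*x*y
At (-1, -3, -1): -18.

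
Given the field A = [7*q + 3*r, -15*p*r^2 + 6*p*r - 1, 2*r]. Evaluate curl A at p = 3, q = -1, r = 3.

(252, 3, -124)

(∇×A)₁ = ∂A₃/∂q − ∂A₂/∂r = 30*p*r - 6*p
(∇×A)₂ = ∂A₁/∂r − ∂A₃/∂p = 3
(∇×A)₃ = ∂A₂/∂p − ∂A₁/∂q = -15*r^2 + 6*r - 7
∇×A = (30*p*r - 6*p, 3, -15*r^2 + 6*r - 7)
At (3, -1, 3): (252, 3, -124).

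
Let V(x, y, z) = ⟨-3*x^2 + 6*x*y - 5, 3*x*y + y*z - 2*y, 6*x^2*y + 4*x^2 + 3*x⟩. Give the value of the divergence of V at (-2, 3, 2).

24

∂V₁/∂x = -6*x + 6*y
∂V₂/∂y = 3*x + z - 2
∂V₃/∂z = 0
∇·V = -3*x + 6*y + z - 2
At (-2, 3, 2): 24.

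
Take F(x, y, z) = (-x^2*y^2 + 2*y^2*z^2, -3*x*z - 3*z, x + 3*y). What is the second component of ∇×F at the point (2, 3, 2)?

(∇×F)_2 = ∂F₁/∂z − ∂F₃/∂x
= 4*y^2*z − (1)
= 4*y^2*z - 1
At (2, 3, 2): 71.

71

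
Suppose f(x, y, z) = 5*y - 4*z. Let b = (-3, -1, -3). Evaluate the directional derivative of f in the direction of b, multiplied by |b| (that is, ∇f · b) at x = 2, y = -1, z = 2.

∂f/∂x = 0
∂f/∂y = 5
∂f/∂z = -4
∇f at (2, -1, 2) = (0, 5, -4)
∇f · b = (0)(-3) + (5)(-1) + (-4)(-3) = 7

7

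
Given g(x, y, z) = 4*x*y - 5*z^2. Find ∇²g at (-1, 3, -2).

-10

∂²g/∂x² = 0
∂²g/∂y² = 0
∂²g/∂z² = -10
∇²g = -10
At (-1, 3, -2): -10.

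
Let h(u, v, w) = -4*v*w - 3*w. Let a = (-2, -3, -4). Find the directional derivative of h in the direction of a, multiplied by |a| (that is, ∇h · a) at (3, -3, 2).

-12

∂h/∂u = 0
∂h/∂v = -4*w
∂h/∂w = -4*v - 3
∇h at (3, -3, 2) = (0, -8, 9)
∇h · a = (0)(-2) + (-8)(-3) + (9)(-4) = -12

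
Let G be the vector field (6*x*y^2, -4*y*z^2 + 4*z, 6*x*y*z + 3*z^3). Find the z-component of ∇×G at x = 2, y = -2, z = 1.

(∇×G)_3 = ∂G₂/∂x − ∂G₁/∂y
= 0 − (12*x*y)
= -12*x*y
At (2, -2, 1): 48.

48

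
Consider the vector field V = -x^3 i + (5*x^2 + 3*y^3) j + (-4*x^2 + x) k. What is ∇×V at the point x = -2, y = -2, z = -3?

(0, -17, -20)

(∇×V)₁ = ∂V₃/∂y − ∂V₂/∂z = 0
(∇×V)₂ = ∂V₁/∂z − ∂V₃/∂x = 8*x - 1
(∇×V)₃ = ∂V₂/∂x − ∂V₁/∂y = 10*x
∇×V = (0, 8*x - 1, 10*x)
At (-2, -2, -3): (0, -17, -20).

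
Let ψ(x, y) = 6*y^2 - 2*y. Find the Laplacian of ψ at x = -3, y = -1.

12

∂²ψ/∂x² = 0
∂²ψ/∂y² = 12
∇²ψ = 12
At (-3, -1): 12.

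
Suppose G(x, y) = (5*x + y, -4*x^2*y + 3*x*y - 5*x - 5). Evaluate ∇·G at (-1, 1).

∂G₁/∂x = 5
∂G₂/∂y = -4*x^2 + 3*x
∇·G = -4*x^2 + 3*x + 5
At (-1, 1): -2.

-2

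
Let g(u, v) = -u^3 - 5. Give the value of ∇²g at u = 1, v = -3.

-6

∂²g/∂u² = -6*u
∂²g/∂v² = 0
∇²g = -6*u
At (1, -3): -6.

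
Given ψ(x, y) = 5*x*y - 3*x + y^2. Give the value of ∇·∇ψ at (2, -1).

2

∂²ψ/∂x² = 0
∂²ψ/∂y² = 2
∇²ψ = 2
At (2, -1): 2.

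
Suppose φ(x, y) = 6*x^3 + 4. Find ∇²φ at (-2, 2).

∂²φ/∂x² = 36*x
∂²φ/∂y² = 0
∇²φ = 36*x
At (-2, 2): -72.

-72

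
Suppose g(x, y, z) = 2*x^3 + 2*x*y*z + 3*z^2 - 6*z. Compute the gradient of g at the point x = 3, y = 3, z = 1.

(60, 6, 18)

∂g/∂x = 6*x^2 + 2*y*z
∂g/∂y = 2*x*z
∂g/∂z = 2*x*y + 6*z - 6
∇g = (6*x^2 + 2*y*z, 2*x*z, 2*x*y + 6*z - 6)
At (3, 3, 1): (60, 6, 18).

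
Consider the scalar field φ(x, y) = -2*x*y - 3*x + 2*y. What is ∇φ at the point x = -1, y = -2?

∂φ/∂x = -2*y - 3
∂φ/∂y = -2*x + 2
∇φ = (-2*y - 3, -2*x + 2)
At (-1, -2): (1, 4).

(1, 4)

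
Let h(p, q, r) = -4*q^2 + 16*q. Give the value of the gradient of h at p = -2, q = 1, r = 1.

(0, 8, 0)

∂h/∂p = 0
∂h/∂q = -8*q + 16
∂h/∂r = 0
∇h = (0, -8*q + 16, 0)
At (-2, 1, 1): (0, 8, 0).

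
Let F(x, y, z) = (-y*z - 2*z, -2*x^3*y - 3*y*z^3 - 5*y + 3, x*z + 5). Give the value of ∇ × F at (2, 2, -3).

(∇×F)₁ = ∂F₃/∂y − ∂F₂/∂z = 9*y*z^2
(∇×F)₂ = ∂F₁/∂z − ∂F₃/∂x = -y - z - 2
(∇×F)₃ = ∂F₂/∂x − ∂F₁/∂y = -6*x^2*y + z
∇×F = (9*y*z^2, -y - z - 2, -6*x^2*y + z)
At (2, 2, -3): (162, -1, -51).

(162, -1, -51)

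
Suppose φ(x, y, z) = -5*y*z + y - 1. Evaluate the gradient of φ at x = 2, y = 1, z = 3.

∂φ/∂x = 0
∂φ/∂y = -5*z + 1
∂φ/∂z = -5*y
∇φ = (0, -5*z + 1, -5*y)
At (2, 1, 3): (0, -14, -5).

(0, -14, -5)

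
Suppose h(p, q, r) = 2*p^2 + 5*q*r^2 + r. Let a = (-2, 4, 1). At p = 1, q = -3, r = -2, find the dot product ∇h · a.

133

∂h/∂p = 4*p
∂h/∂q = 5*r^2
∂h/∂r = 10*q*r + 1
∇h at (1, -3, -2) = (4, 20, 61)
∇h · a = (4)(-2) + (20)(4) + (61)(1) = 133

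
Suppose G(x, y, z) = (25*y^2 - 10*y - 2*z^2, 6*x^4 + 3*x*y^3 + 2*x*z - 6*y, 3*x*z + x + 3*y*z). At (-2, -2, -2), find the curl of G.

(∇×G)₁ = ∂G₃/∂y − ∂G₂/∂z = -2*x + 3*z
(∇×G)₂ = ∂G₁/∂z − ∂G₃/∂x = -7*z - 1
(∇×G)₃ = ∂G₂/∂x − ∂G₁/∂y = 24*x^3 + 3*y^3 - 50*y + 2*z + 10
∇×G = (-2*x + 3*z, -7*z - 1, 24*x^3 + 3*y^3 - 50*y + 2*z + 10)
At (-2, -2, -2): (-2, 13, -110).

(-2, 13, -110)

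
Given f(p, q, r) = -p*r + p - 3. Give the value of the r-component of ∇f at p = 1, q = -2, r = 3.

-1

(∇f)_3 = ∂f/∂r = -p
At (1, -2, 3): -1.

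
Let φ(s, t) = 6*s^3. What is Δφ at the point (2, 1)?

∂²φ/∂s² = 36*s
∂²φ/∂t² = 0
∇²φ = 36*s
At (2, 1): 72.

72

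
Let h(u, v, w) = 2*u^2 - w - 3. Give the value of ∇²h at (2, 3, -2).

∂²h/∂u² = 4
∂²h/∂v² = 0
∂²h/∂w² = 0
∇²h = 4
At (2, 3, -2): 4.

4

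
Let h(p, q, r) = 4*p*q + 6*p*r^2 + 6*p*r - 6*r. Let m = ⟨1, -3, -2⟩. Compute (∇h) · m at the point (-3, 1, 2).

268

∂h/∂p = 4*q + 6*r^2 + 6*r
∂h/∂q = 4*p
∂h/∂r = 12*p*r + 6*p - 6
∇h at (-3, 1, 2) = (40, -12, -96)
∇h · m = (40)(1) + (-12)(-3) + (-96)(-2) = 268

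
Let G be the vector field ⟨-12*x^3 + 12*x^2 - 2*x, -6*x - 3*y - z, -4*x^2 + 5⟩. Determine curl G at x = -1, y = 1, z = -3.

(1, -8, -6)

(∇×G)₁ = ∂G₃/∂y − ∂G₂/∂z = 1
(∇×G)₂ = ∂G₁/∂z − ∂G₃/∂x = 8*x
(∇×G)₃ = ∂G₂/∂x − ∂G₁/∂y = -6
∇×G = (1, 8*x, -6)
At (-1, 1, -3): (1, -8, -6).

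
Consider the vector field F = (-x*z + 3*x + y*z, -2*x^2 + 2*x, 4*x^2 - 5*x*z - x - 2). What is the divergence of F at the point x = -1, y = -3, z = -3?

∂F₁/∂x = -z + 3
∂F₂/∂y = 0
∂F₃/∂z = -5*x
∇·F = -5*x - z + 3
At (-1, -3, -3): 11.

11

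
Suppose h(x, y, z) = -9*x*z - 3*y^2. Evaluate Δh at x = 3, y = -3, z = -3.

-6

∂²h/∂x² = 0
∂²h/∂y² = -6
∂²h/∂z² = 0
∇²h = -6
At (3, -3, -3): -6.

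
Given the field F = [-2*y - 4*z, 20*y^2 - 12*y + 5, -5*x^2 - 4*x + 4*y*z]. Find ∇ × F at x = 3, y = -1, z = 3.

(12, 30, 2)

(∇×F)₁ = ∂F₃/∂y − ∂F₂/∂z = 4*z
(∇×F)₂ = ∂F₁/∂z − ∂F₃/∂x = 10*x
(∇×F)₃ = ∂F₂/∂x − ∂F₁/∂y = 2
∇×F = (4*z, 10*x, 2)
At (3, -1, 3): (12, 30, 2).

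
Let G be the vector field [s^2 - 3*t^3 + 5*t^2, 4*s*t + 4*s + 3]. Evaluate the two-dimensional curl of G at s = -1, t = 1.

∂G₂/∂s = 4*t + 4
∂G₁/∂t = -9*t^2 + 10*t
Scalar curl = 9*t^2 - 6*t + 4
At (-1, 1): 7.

7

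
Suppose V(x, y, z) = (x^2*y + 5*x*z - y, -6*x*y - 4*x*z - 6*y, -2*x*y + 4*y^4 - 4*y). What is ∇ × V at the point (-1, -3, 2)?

(-438, -11, 10)

(∇×V)₁ = ∂V₃/∂y − ∂V₂/∂z = 2*x + 16*y^3 - 4
(∇×V)₂ = ∂V₁/∂z − ∂V₃/∂x = 5*x + 2*y
(∇×V)₃ = ∂V₂/∂x − ∂V₁/∂y = -x^2 - 6*y - 4*z + 1
∇×V = (2*x + 16*y^3 - 4, 5*x + 2*y, -x^2 - 6*y - 4*z + 1)
At (-1, -3, 2): (-438, -11, 10).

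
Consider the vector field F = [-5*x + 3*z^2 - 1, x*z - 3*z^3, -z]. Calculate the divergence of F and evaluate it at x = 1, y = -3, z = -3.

∂F₁/∂x = -5
∂F₂/∂y = 0
∂F₃/∂z = -1
∇·F = -6
At (1, -3, -3): -6.

-6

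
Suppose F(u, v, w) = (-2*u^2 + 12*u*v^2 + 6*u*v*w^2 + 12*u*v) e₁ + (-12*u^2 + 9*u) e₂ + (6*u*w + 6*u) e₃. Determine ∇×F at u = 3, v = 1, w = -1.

(0, -36, -189)

(∇×F)₁ = ∂F₃/∂v − ∂F₂/∂w = 0
(∇×F)₂ = ∂F₁/∂w − ∂F₃/∂u = 12*u*v*w - 6*w - 6
(∇×F)₃ = ∂F₂/∂u − ∂F₁/∂v = -24*u*v - 6*u*w^2 - 36*u + 9
∇×F = (0, 12*u*v*w - 6*w - 6, -24*u*v - 6*u*w^2 - 36*u + 9)
At (3, 1, -1): (0, -36, -189).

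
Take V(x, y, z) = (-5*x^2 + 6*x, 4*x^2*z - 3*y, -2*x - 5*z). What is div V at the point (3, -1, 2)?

-32

∂V₁/∂x = -10*x + 6
∂V₂/∂y = -3
∂V₃/∂z = -5
∇·V = -10*x - 2
At (3, -1, 2): -32.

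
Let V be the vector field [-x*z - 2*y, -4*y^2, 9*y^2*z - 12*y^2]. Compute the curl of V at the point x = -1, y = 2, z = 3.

(60, 1, 2)

(∇×V)₁ = ∂V₃/∂y − ∂V₂/∂z = 18*y*z - 24*y
(∇×V)₂ = ∂V₁/∂z − ∂V₃/∂x = -x
(∇×V)₃ = ∂V₂/∂x − ∂V₁/∂y = 2
∇×V = (18*y*z - 24*y, -x, 2)
At (-1, 2, 3): (60, 1, 2).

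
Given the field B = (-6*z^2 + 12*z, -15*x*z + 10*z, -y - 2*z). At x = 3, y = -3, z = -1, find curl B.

(34, 24, 15)

(∇×B)₁ = ∂B₃/∂y − ∂B₂/∂z = 15*x - 11
(∇×B)₂ = ∂B₁/∂z − ∂B₃/∂x = -12*z + 12
(∇×B)₃ = ∂B₂/∂x − ∂B₁/∂y = -15*z
∇×B = (15*x - 11, -12*z + 12, -15*z)
At (3, -3, -1): (34, 24, 15).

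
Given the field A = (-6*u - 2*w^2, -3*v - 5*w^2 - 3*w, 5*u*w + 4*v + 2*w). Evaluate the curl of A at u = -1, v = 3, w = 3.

(∇×A)₁ = ∂A₃/∂v − ∂A₂/∂w = 10*w + 7
(∇×A)₂ = ∂A₁/∂w − ∂A₃/∂u = -9*w
(∇×A)₃ = ∂A₂/∂u − ∂A₁/∂v = 0
∇×A = (10*w + 7, -9*w, 0)
At (-1, 3, 3): (37, -27, 0).

(37, -27, 0)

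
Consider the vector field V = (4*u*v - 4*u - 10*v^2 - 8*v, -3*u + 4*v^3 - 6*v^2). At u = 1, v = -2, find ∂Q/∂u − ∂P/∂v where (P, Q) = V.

-39

∂V₂/∂u = -3
∂V₁/∂v = 4*u - 20*v - 8
Scalar curl = -4*u + 20*v + 5
At (1, -2): -39.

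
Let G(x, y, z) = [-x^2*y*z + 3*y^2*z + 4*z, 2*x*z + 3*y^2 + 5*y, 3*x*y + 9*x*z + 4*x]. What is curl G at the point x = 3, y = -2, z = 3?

(3, 9, 69)

(∇×G)₁ = ∂G₃/∂y − ∂G₂/∂z = x
(∇×G)₂ = ∂G₁/∂z − ∂G₃/∂x = -x^2*y + 3*y^2 - 3*y - 9*z
(∇×G)₃ = ∂G₂/∂x − ∂G₁/∂y = x^2*z - 6*y*z + 2*z
∇×G = (x, -x^2*y + 3*y^2 - 3*y - 9*z, x^2*z - 6*y*z + 2*z)
At (3, -2, 3): (3, 9, 69).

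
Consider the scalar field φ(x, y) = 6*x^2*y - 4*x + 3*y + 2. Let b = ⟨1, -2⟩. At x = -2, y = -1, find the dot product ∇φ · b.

-34

∂φ/∂x = 12*x*y - 4
∂φ/∂y = 6*x^2 + 3
∇φ at (-2, -1) = (20, 27)
∇φ · b = (20)(1) + (27)(-2) = -34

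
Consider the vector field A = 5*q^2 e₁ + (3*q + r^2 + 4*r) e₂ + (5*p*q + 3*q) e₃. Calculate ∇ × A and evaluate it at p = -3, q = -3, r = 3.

(∇×A)₁ = ∂A₃/∂q − ∂A₂/∂r = 5*p - 2*r - 1
(∇×A)₂ = ∂A₁/∂r − ∂A₃/∂p = -5*q
(∇×A)₃ = ∂A₂/∂p − ∂A₁/∂q = -10*q
∇×A = (5*p - 2*r - 1, -5*q, -10*q)
At (-3, -3, 3): (-22, 15, 30).

(-22, 15, 30)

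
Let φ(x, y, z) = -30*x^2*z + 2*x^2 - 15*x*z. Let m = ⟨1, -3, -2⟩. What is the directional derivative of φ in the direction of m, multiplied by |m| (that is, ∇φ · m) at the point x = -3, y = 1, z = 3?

933

∂φ/∂x = -60*x*z + 4*x - 15*z
∂φ/∂y = 0
∂φ/∂z = -30*x^2 - 15*x
∇φ at (-3, 1, 3) = (483, 0, -225)
∇φ · m = (483)(1) + (0)(-3) + (-225)(-2) = 933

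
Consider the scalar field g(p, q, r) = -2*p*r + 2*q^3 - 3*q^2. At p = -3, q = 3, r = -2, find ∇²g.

30

∂²g/∂p² = 0
∂²g/∂q² = 6*(2*q - 1)
∂²g/∂r² = 0
∇²g = 12*q - 6
At (-3, 3, -2): 30.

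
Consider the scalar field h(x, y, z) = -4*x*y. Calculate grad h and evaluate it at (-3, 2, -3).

(-8, 12, 0)

∂h/∂x = -4*y
∂h/∂y = -4*x
∂h/∂z = 0
∇h = (-4*y, -4*x, 0)
At (-3, 2, -3): (-8, 12, 0).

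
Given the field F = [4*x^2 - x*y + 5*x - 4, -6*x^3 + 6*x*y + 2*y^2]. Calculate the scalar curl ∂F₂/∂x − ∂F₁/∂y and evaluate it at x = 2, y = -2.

-82

∂F₂/∂x = -18*x^2 + 6*y
∂F₁/∂y = -x
Scalar curl = -18*x^2 + x + 6*y
At (2, -2): -82.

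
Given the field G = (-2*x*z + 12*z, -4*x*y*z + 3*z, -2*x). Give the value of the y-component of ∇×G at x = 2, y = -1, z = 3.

10

(∇×G)_2 = ∂G₁/∂z − ∂G₃/∂x
= -2*x + 12 − (-2)
= -2*x + 14
At (2, -1, 3): 10.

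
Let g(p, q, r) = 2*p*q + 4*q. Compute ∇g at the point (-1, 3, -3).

∂g/∂p = 2*q
∂g/∂q = 2*p + 4
∂g/∂r = 0
∇g = (2*q, 2*p + 4, 0)
At (-1, 3, -3): (6, 2, 0).

(6, 2, 0)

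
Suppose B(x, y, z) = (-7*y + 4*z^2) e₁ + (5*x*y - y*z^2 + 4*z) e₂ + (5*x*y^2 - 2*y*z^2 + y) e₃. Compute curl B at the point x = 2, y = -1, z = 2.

(∇×B)₁ = ∂B₃/∂y − ∂B₂/∂z = 10*x*y + 2*y*z - 2*z^2 - 3
(∇×B)₂ = ∂B₁/∂z − ∂B₃/∂x = -5*y^2 + 8*z
(∇×B)₃ = ∂B₂/∂x − ∂B₁/∂y = 5*y + 7
∇×B = (10*x*y + 2*y*z - 2*z^2 - 3, -5*y^2 + 8*z, 5*y + 7)
At (2, -1, 2): (-35, 11, 2).

(-35, 11, 2)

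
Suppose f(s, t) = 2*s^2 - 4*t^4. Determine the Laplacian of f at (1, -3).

∂²f/∂s² = 4
∂²f/∂t² = -48*t^2
∇²f = -48*t^2 + 4
At (1, -3): -428.

-428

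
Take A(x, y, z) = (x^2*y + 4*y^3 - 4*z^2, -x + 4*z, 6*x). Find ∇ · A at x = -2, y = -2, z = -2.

8

∂A₁/∂x = 2*x*y
∂A₂/∂y = 0
∂A₃/∂z = 0
∇·A = 2*x*y
At (-2, -2, -2): 8.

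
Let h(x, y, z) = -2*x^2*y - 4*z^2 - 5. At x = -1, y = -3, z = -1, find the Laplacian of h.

∂²h/∂x² = -4*y
∂²h/∂y² = 0
∂²h/∂z² = -8
∇²h = -4*y - 8
At (-1, -3, -1): 4.

4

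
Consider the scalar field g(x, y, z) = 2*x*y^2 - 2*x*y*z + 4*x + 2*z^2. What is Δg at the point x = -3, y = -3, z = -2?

-8

∂²g/∂x² = 0
∂²g/∂y² = 4*x
∂²g/∂z² = 4
∇²g = 4*x + 4
At (-3, -3, -2): -8.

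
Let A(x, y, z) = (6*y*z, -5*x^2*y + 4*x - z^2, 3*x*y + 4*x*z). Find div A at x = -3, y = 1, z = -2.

∂A₁/∂x = 0
∂A₂/∂y = -5*x^2
∂A₃/∂z = 4*x
∇·A = -5*x^2 + 4*x
At (-3, 1, -2): -57.

-57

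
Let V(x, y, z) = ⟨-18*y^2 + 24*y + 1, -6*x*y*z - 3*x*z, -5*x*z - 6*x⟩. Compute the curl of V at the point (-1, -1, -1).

(3, 1, -63)

(∇×V)₁ = ∂V₃/∂y − ∂V₂/∂z = 6*x*y + 3*x
(∇×V)₂ = ∂V₁/∂z − ∂V₃/∂x = 5*z + 6
(∇×V)₃ = ∂V₂/∂x − ∂V₁/∂y = -6*y*z + 36*y - 3*z - 24
∇×V = (6*x*y + 3*x, 5*z + 6, -6*y*z + 36*y - 3*z - 24)
At (-1, -1, -1): (3, 1, -63).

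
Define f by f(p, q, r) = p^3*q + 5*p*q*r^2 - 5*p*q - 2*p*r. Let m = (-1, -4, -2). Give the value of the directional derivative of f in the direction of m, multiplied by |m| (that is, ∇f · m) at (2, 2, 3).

∂f/∂p = 3*p^2*q + 5*q*r^2 - 5*q - 2*r
∂f/∂q = p^3 + 5*p*r^2 - 5*p
∂f/∂r = 10*p*q*r - 2*p
∇f at (2, 2, 3) = (98, 88, 116)
∇f · m = (98)(-1) + (88)(-4) + (116)(-2) = -682

-682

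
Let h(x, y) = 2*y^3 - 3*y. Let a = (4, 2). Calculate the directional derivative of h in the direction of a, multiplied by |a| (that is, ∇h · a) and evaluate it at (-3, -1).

6

∂h/∂x = 0
∂h/∂y = 6*y^2 - 3
∇h at (-3, -1) = (0, 3)
∇h · a = (0)(4) + (3)(2) = 6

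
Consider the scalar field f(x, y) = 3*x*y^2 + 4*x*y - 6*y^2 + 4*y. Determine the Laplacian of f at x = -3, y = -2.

∂²f/∂x² = 0
∂²f/∂y² = 6*(x - 2)
∇²f = 6*x - 12
At (-3, -2): -30.

-30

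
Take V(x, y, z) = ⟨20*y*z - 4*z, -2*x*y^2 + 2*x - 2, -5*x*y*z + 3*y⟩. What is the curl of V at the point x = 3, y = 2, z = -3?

(48, 6, 54)

(∇×V)₁ = ∂V₃/∂y − ∂V₂/∂z = -5*x*z + 3
(∇×V)₂ = ∂V₁/∂z − ∂V₃/∂x = 5*y*z + 20*y - 4
(∇×V)₃ = ∂V₂/∂x − ∂V₁/∂y = -2*y^2 - 20*z + 2
∇×V = (-5*x*z + 3, 5*y*z + 20*y - 4, -2*y^2 - 20*z + 2)
At (3, 2, -3): (48, 6, 54).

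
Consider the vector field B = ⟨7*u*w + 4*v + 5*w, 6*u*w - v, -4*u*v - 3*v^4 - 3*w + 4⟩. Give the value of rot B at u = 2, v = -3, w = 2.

(∇×B)₁ = ∂B₃/∂v − ∂B₂/∂w = -10*u - 12*v^3
(∇×B)₂ = ∂B₁/∂w − ∂B₃/∂u = 7*u + 4*v + 5
(∇×B)₃ = ∂B₂/∂u − ∂B₁/∂v = 6*w - 4
∇×B = (-10*u - 12*v^3, 7*u + 4*v + 5, 6*w - 4)
At (2, -3, 2): (304, 7, 8).

(304, 7, 8)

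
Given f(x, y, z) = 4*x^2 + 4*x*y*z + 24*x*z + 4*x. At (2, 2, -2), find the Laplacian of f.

∂²f/∂x² = 8
∂²f/∂y² = 0
∂²f/∂z² = 0
∇²f = 8
At (2, 2, -2): 8.

8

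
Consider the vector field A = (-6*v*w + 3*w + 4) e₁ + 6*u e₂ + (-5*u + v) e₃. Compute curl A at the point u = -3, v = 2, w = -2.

(1, -4, -6)

(∇×A)₁ = ∂A₃/∂v − ∂A₂/∂w = 1
(∇×A)₂ = ∂A₁/∂w − ∂A₃/∂u = -6*v + 8
(∇×A)₃ = ∂A₂/∂u − ∂A₁/∂v = 6*w + 6
∇×A = (1, -6*v + 8, 6*w + 6)
At (-3, 2, -2): (1, -4, -6).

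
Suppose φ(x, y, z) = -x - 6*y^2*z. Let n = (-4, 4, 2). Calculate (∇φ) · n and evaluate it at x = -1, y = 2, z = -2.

148

∂φ/∂x = -1
∂φ/∂y = -12*y*z
∂φ/∂z = -6*y^2
∇φ at (-1, 2, -2) = (-1, 48, -24)
∇φ · n = (-1)(-4) + (48)(4) + (-24)(2) = 148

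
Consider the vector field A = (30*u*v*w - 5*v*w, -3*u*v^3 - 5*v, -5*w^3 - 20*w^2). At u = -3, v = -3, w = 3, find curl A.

(∇×A)₁ = ∂A₃/∂v − ∂A₂/∂w = 0
(∇×A)₂ = ∂A₁/∂w − ∂A₃/∂u = 30*u*v - 5*v
(∇×A)₃ = ∂A₂/∂u − ∂A₁/∂v = -30*u*w - 3*v^3 + 5*w
∇×A = (0, 30*u*v - 5*v, -30*u*w - 3*v^3 + 5*w)
At (-3, -3, 3): (0, 285, 366).

(0, 285, 366)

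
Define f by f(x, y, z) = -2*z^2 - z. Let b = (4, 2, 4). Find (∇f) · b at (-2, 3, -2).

∂f/∂x = 0
∂f/∂y = 0
∂f/∂z = -4*z - 1
∇f at (-2, 3, -2) = (0, 0, 7)
∇f · b = (0)(4) + (0)(2) + (7)(4) = 28

28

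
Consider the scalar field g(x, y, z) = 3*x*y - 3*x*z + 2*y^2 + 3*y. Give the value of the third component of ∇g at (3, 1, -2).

-9

(∇g)_3 = ∂g/∂z = -3*x
At (3, 1, -2): -9.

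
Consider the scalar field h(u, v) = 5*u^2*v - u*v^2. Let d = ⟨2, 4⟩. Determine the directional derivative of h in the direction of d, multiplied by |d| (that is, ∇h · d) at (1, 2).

36

∂h/∂u = 10*u*v - v^2
∂h/∂v = 5*u^2 - 2*u*v
∇h at (1, 2) = (16, 1)
∇h · d = (16)(2) + (1)(4) = 36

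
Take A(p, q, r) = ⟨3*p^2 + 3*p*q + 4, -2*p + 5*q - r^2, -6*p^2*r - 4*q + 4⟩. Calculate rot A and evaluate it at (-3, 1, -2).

(∇×A)₁ = ∂A₃/∂q − ∂A₂/∂r = 2*r - 4
(∇×A)₂ = ∂A₁/∂r − ∂A₃/∂p = 12*p*r
(∇×A)₃ = ∂A₂/∂p − ∂A₁/∂q = -3*p - 2
∇×A = (2*r - 4, 12*p*r, -3*p - 2)
At (-3, 1, -2): (-8, 72, 7).

(-8, 72, 7)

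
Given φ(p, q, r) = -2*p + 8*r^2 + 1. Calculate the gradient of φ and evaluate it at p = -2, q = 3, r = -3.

∂φ/∂p = -2
∂φ/∂q = 0
∂φ/∂r = 16*r
∇φ = (-2, 0, 16*r)
At (-2, 3, -3): (-2, 0, -48).

(-2, 0, -48)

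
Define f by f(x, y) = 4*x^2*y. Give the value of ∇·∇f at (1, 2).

∂²f/∂x² = 8*y
∂²f/∂y² = 0
∇²f = 8*y
At (1, 2): 16.

16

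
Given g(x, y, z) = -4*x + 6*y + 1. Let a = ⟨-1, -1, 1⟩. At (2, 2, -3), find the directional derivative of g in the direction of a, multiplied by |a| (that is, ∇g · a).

-2

∂g/∂x = -4
∂g/∂y = 6
∂g/∂z = 0
∇g at (2, 2, -3) = (-4, 6, 0)
∇g · a = (-4)(-1) + (6)(-1) + (0)(1) = -2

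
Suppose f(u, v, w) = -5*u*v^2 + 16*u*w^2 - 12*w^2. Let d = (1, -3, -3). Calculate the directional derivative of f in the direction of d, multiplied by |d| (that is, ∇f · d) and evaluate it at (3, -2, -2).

296

∂f/∂u = -5*v^2 + 16*w^2
∂f/∂v = -10*u*v
∂f/∂w = 32*u*w - 24*w
∇f at (3, -2, -2) = (44, 60, -144)
∇f · d = (44)(1) + (60)(-3) + (-144)(-3) = 296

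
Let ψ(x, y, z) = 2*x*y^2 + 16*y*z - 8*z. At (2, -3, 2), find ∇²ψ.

∂²ψ/∂x² = 0
∂²ψ/∂y² = 4*x
∂²ψ/∂z² = 0
∇²ψ = 4*x
At (2, -3, 2): 8.

8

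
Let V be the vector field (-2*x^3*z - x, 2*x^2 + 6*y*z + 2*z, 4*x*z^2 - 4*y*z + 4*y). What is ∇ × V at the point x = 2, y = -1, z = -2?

(16, -32, 8)

(∇×V)₁ = ∂V₃/∂y − ∂V₂/∂z = -6*y - 4*z + 2
(∇×V)₂ = ∂V₁/∂z − ∂V₃/∂x = -2*x^3 - 4*z^2
(∇×V)₃ = ∂V₂/∂x − ∂V₁/∂y = 4*x
∇×V = (-6*y - 4*z + 2, -2*x^3 - 4*z^2, 4*x)
At (2, -1, -2): (16, -32, 8).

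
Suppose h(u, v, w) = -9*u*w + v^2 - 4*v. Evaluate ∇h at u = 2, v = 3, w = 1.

∂h/∂u = -9*w
∂h/∂v = 2*v - 4
∂h/∂w = -9*u
∇h = (-9*w, 2*v - 4, -9*u)
At (2, 3, 1): (-9, 2, -18).

(-9, 2, -18)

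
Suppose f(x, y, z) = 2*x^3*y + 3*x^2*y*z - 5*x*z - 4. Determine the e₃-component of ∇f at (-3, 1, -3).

(∇f)_3 = ∂f/∂z = 3*x^2*y - 5*x
At (-3, 1, -3): 42.

42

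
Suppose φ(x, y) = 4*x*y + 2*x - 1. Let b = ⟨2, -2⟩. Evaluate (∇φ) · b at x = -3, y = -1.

20

∂φ/∂x = 4*y + 2
∂φ/∂y = 4*x
∇φ at (-3, -1) = (-2, -12)
∇φ · b = (-2)(2) + (-12)(-2) = 20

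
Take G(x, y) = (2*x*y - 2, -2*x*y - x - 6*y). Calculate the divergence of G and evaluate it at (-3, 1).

2

∂G₁/∂x = 2*y
∂G₂/∂y = -2*x - 6
∇·G = -2*x + 2*y - 6
At (-3, 1): 2.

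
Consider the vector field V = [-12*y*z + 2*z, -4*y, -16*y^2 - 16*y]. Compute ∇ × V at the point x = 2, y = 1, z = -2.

(∇×V)₁ = ∂V₃/∂y − ∂V₂/∂z = -32*y - 16
(∇×V)₂ = ∂V₁/∂z − ∂V₃/∂x = -12*y + 2
(∇×V)₃ = ∂V₂/∂x − ∂V₁/∂y = 12*z
∇×V = (-32*y - 16, -12*y + 2, 12*z)
At (2, 1, -2): (-48, -10, -24).

(-48, -10, -24)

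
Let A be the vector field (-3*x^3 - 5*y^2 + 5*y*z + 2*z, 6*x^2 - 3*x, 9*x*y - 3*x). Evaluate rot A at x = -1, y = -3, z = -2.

(∇×A)₁ = ∂A₃/∂y − ∂A₂/∂z = 9*x
(∇×A)₂ = ∂A₁/∂z − ∂A₃/∂x = -4*y + 5
(∇×A)₃ = ∂A₂/∂x − ∂A₁/∂y = 12*x + 10*y - 5*z - 3
∇×A = (9*x, -4*y + 5, 12*x + 10*y - 5*z - 3)
At (-1, -3, -2): (-9, 17, -35).

(-9, 17, -35)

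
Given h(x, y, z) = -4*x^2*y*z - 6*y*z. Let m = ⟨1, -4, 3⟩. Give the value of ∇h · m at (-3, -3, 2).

∂h/∂x = -8*x*y*z
∂h/∂y = -4*x^2*z - 6*z
∂h/∂z = -4*x^2*y - 6*y
∇h at (-3, -3, 2) = (-144, -84, 126)
∇h · m = (-144)(1) + (-84)(-4) + (126)(3) = 570

570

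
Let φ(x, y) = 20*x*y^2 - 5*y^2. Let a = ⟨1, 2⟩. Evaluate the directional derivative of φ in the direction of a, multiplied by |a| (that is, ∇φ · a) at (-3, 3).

-600

∂φ/∂x = 20*y^2
∂φ/∂y = 40*x*y - 10*y
∇φ at (-3, 3) = (180, -390)
∇φ · a = (180)(1) + (-390)(2) = -600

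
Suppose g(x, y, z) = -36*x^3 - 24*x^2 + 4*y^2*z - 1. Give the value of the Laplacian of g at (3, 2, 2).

-680

∂²g/∂x² = -24*(9*x + 2)
∂²g/∂y² = 8*z
∂²g/∂z² = 0
∇²g = -216*x + 8*z - 48
At (3, 2, 2): -680.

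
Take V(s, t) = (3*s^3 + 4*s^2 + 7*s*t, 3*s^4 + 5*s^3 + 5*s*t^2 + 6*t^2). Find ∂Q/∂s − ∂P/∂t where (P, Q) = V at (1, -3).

∂V₂/∂s = 12*s^3 + 15*s^2 + 5*t^2
∂V₁/∂t = 7*s
Scalar curl = 12*s^3 + 15*s^2 - 7*s + 5*t^2
At (1, -3): 65.

65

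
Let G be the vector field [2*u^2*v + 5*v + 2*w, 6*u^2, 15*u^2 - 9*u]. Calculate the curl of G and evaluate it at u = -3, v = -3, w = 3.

(∇×G)₁ = ∂G₃/∂v − ∂G₂/∂w = 0
(∇×G)₂ = ∂G₁/∂w − ∂G₃/∂u = -30*u + 11
(∇×G)₃ = ∂G₂/∂u − ∂G₁/∂v = -2*u^2 + 12*u - 5
∇×G = (0, -30*u + 11, -2*u^2 + 12*u - 5)
At (-3, -3, 3): (0, 101, -59).

(0, 101, -59)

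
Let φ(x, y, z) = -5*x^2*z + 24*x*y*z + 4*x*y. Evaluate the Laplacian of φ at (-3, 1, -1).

10

∂²φ/∂x² = -10*z
∂²φ/∂y² = 0
∂²φ/∂z² = 0
∇²φ = -10*z
At (-3, 1, -1): 10.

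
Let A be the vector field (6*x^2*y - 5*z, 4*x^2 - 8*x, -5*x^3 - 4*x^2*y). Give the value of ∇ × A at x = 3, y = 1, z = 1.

(∇×A)₁ = ∂A₃/∂y − ∂A₂/∂z = -4*x^2
(∇×A)₂ = ∂A₁/∂z − ∂A₃/∂x = 15*x^2 + 8*x*y - 5
(∇×A)₃ = ∂A₂/∂x − ∂A₁/∂y = -6*x^2 + 8*x - 8
∇×A = (-4*x^2, 15*x^2 + 8*x*y - 5, -6*x^2 + 8*x - 8)
At (3, 1, 1): (-36, 154, -38).

(-36, 154, -38)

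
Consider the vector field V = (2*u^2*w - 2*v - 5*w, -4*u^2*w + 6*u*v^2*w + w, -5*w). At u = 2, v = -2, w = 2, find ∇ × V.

(∇×V)₁ = ∂V₃/∂v − ∂V₂/∂w = 4*u^2 - 6*u*v^2 - 1
(∇×V)₂ = ∂V₁/∂w − ∂V₃/∂u = 2*u^2 - 5
(∇×V)₃ = ∂V₂/∂u − ∂V₁/∂v = -8*u*w + 6*v^2*w + 2
∇×V = (4*u^2 - 6*u*v^2 - 1, 2*u^2 - 5, -8*u*w + 6*v^2*w + 2)
At (2, -2, 2): (-33, 3, 18).

(-33, 3, 18)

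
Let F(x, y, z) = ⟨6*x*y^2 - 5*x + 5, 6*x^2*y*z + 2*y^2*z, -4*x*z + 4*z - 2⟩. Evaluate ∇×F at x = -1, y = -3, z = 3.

(0, 12, 72)

(∇×F)₁ = ∂F₃/∂y − ∂F₂/∂z = -6*x^2*y - 2*y^2
(∇×F)₂ = ∂F₁/∂z − ∂F₃/∂x = 4*z
(∇×F)₃ = ∂F₂/∂x − ∂F₁/∂y = 12*x*y*z - 12*x*y
∇×F = (-6*x^2*y - 2*y^2, 4*z, 12*x*y*z - 12*x*y)
At (-1, -3, 3): (0, 12, 72).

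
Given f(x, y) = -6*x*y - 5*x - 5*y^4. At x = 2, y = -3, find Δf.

-540

∂²f/∂x² = 0
∂²f/∂y² = -60*y^2
∇²f = -60*y^2
At (2, -3): -540.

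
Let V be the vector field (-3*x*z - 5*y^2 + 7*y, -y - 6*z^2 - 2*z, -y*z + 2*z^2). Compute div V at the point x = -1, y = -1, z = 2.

∂V₁/∂x = -3*z
∂V₂/∂y = -1
∂V₃/∂z = -y + 4*z
∇·V = -y + z - 1
At (-1, -1, 2): 2.

2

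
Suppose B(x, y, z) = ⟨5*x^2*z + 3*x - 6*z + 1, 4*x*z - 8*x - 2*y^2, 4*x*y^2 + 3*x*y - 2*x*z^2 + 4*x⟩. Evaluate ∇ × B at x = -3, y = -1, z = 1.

(27, 36, -4)

(∇×B)₁ = ∂B₃/∂y − ∂B₂/∂z = 8*x*y - x
(∇×B)₂ = ∂B₁/∂z − ∂B₃/∂x = 5*x^2 - 4*y^2 - 3*y + 2*z^2 - 10
(∇×B)₃ = ∂B₂/∂x − ∂B₁/∂y = 4*z - 8
∇×B = (8*x*y - x, 5*x^2 - 4*y^2 - 3*y + 2*z^2 - 10, 4*z - 8)
At (-3, -1, 1): (27, 36, -4).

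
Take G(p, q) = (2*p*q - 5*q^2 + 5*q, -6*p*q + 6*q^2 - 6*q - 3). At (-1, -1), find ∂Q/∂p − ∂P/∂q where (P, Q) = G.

∂G₂/∂p = -6*q
∂G₁/∂q = 2*p - 10*q + 5
Scalar curl = -2*p + 4*q - 5
At (-1, -1): -7.

-7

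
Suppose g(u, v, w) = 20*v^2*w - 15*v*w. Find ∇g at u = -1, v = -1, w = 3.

∂g/∂u = 0
∂g/∂v = 40*v*w - 15*w
∂g/∂w = 20*v^2 - 15*v
∇g = (0, 40*v*w - 15*w, 20*v^2 - 15*v)
At (-1, -1, 3): (0, -165, 35).

(0, -165, 35)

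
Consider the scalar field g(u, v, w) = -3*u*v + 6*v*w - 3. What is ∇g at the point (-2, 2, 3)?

∂g/∂u = -3*v
∂g/∂v = -3*u + 6*w
∂g/∂w = 6*v
∇g = (-3*v, -3*u + 6*w, 6*v)
At (-2, 2, 3): (-6, 24, 12).

(-6, 24, 12)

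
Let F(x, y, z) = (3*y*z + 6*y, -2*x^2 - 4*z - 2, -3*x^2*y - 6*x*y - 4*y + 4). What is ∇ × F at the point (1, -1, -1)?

(-9, -15, -7)

(∇×F)₁ = ∂F₃/∂y − ∂F₂/∂z = -3*x^2 - 6*x
(∇×F)₂ = ∂F₁/∂z − ∂F₃/∂x = 6*x*y + 9*y
(∇×F)₃ = ∂F₂/∂x − ∂F₁/∂y = -4*x - 3*z - 6
∇×F = (-3*x^2 - 6*x, 6*x*y + 9*y, -4*x - 3*z - 6)
At (1, -1, -1): (-9, -15, -7).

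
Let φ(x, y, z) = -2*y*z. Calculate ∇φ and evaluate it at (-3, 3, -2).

∂φ/∂x = 0
∂φ/∂y = -2*z
∂φ/∂z = -2*y
∇φ = (0, -2*z, -2*y)
At (-3, 3, -2): (0, 4, -6).

(0, 4, -6)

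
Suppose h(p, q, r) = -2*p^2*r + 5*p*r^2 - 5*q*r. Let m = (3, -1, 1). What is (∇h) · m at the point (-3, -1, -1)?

∂h/∂p = -4*p*r + 5*r^2
∂h/∂q = -5*r
∂h/∂r = -2*p^2 + 10*p*r - 5*q
∇h at (-3, -1, -1) = (-7, 5, 17)
∇h · m = (-7)(3) + (5)(-1) + (17)(1) = -9

-9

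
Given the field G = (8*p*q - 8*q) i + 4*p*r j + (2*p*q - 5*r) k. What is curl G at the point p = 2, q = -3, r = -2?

(∇×G)₁ = ∂G₃/∂q − ∂G₂/∂r = -2*p
(∇×G)₂ = ∂G₁/∂r − ∂G₃/∂p = -2*q
(∇×G)₃ = ∂G₂/∂p − ∂G₁/∂q = -8*p + 4*r + 8
∇×G = (-2*p, -2*q, -8*p + 4*r + 8)
At (2, -3, -2): (-4, 6, -16).

(-4, 6, -16)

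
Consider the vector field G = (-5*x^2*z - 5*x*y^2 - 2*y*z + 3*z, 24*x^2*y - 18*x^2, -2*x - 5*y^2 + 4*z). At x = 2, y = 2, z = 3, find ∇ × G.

(∇×G)₁ = ∂G₃/∂y − ∂G₂/∂z = -10*y
(∇×G)₂ = ∂G₁/∂z − ∂G₃/∂x = -5*x^2 - 2*y + 5
(∇×G)₃ = ∂G₂/∂x − ∂G₁/∂y = 58*x*y - 36*x + 2*z
∇×G = (-10*y, -5*x^2 - 2*y + 5, 58*x*y - 36*x + 2*z)
At (2, 2, 3): (-20, -19, 166).

(-20, -19, 166)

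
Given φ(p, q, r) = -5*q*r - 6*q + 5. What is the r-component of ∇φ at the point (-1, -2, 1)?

10

(∇φ)_3 = ∂φ/∂r = -5*q
At (-1, -2, 1): 10.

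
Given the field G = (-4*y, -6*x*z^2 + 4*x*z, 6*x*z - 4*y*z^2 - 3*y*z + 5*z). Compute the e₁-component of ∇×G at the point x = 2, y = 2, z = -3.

(∇×G)_1 = ∂G₃/∂y − ∂G₂/∂z
= -4*z^2 - 3*z − (-12*x*z + 4*x)
= 12*x*z - 4*x - 4*z^2 - 3*z
At (2, 2, -3): -107.

-107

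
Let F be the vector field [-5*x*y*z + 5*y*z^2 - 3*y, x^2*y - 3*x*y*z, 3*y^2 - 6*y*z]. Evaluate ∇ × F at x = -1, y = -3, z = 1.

(∇×F)₁ = ∂F₃/∂y − ∂F₂/∂z = 3*x*y + 6*y - 6*z
(∇×F)₂ = ∂F₁/∂z − ∂F₃/∂x = -5*x*y + 10*y*z
(∇×F)₃ = ∂F₂/∂x − ∂F₁/∂y = 2*x*y + 5*x*z - 3*y*z - 5*z^2 + 3
∇×F = (3*x*y + 6*y - 6*z, -5*x*y + 10*y*z, 2*x*y + 5*x*z - 3*y*z - 5*z^2 + 3)
At (-1, -3, 1): (-15, -45, 8).

(-15, -45, 8)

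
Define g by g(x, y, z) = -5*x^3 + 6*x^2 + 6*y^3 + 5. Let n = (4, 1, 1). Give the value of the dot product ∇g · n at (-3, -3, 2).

-522

∂g/∂x = -15*x^2 + 12*x
∂g/∂y = 18*y^2
∂g/∂z = 0
∇g at (-3, -3, 2) = (-171, 162, 0)
∇g · n = (-171)(4) + (162)(1) + (0)(1) = -522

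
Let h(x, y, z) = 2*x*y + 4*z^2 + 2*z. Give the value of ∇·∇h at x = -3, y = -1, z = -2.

∂²h/∂x² = 0
∂²h/∂y² = 0
∂²h/∂z² = 8
∇²h = 8
At (-3, -1, -2): 8.

8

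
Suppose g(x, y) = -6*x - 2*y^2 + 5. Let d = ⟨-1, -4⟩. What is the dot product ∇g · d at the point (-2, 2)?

∂g/∂x = -6
∂g/∂y = -4*y
∇g at (-2, 2) = (-6, -8)
∇g · d = (-6)(-1) + (-8)(-4) = 38

38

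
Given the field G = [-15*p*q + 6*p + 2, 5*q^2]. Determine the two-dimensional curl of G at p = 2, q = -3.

30

∂G₂/∂p = 0
∂G₁/∂q = -15*p
Scalar curl = 15*p
At (2, -3): 30.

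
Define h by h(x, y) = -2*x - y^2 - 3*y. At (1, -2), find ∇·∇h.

-2

∂²h/∂x² = 0
∂²h/∂y² = -2
∇²h = -2
At (1, -2): -2.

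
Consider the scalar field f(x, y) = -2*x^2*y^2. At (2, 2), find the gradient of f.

(-32, -32)

∂f/∂x = -4*x*y^2
∂f/∂y = -4*x^2*y
∇f = (-4*x*y^2, -4*x^2*y)
At (2, 2): (-32, -32).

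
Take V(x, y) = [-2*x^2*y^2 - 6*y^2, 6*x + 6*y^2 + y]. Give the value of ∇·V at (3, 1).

∂V₁/∂x = -4*x*y^2
∂V₂/∂y = 12*y + 1
∇·V = -4*x*y^2 + 12*y + 1
At (3, 1): 1.

1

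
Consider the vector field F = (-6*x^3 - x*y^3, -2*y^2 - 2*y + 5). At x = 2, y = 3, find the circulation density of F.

54

∂F₂/∂x = 0
∂F₁/∂y = -3*x*y^2
Scalar curl = 3*x*y^2
At (2, 3): 54.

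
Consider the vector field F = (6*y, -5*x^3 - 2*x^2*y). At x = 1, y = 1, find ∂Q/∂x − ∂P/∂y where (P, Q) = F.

∂F₂/∂x = -15*x^2 - 4*x*y
∂F₁/∂y = 6
Scalar curl = -15*x^2 - 4*x*y - 6
At (1, 1): -25.

-25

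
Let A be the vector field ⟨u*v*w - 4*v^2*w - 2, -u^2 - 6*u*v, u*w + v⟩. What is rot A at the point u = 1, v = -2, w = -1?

(∇×A)₁ = ∂A₃/∂v − ∂A₂/∂w = 1
(∇×A)₂ = ∂A₁/∂w − ∂A₃/∂u = u*v - 4*v^2 - w
(∇×A)₃ = ∂A₂/∂u − ∂A₁/∂v = -u*w - 2*u + 8*v*w - 6*v
∇×A = (1, u*v - 4*v^2 - w, -u*w - 2*u + 8*v*w - 6*v)
At (1, -2, -1): (1, -17, 27).

(1, -17, 27)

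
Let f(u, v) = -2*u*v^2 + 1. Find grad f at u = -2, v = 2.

∂f/∂u = -2*v^2
∂f/∂v = -4*u*v
∇f = (-2*v^2, -4*u*v)
At (-2, 2): (-8, 16).

(-8, 16)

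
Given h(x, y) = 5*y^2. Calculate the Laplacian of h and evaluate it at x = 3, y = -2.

10

∂²h/∂x² = 0
∂²h/∂y² = 10
∇²h = 10
At (3, -2): 10.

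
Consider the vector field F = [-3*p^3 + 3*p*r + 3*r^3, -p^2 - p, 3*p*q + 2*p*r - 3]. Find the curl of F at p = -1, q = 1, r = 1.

(-3, 1, 1)

(∇×F)₁ = ∂F₃/∂q − ∂F₂/∂r = 3*p
(∇×F)₂ = ∂F₁/∂r − ∂F₃/∂p = 3*p - 3*q + 9*r^2 - 2*r
(∇×F)₃ = ∂F₂/∂p − ∂F₁/∂q = -2*p - 1
∇×F = (3*p, 3*p - 3*q + 9*r^2 - 2*r, -2*p - 1)
At (-1, 1, 1): (-3, 1, 1).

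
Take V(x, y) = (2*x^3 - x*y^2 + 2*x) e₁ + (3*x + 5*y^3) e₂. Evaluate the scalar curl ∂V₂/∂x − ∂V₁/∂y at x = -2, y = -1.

7

∂V₂/∂x = 3
∂V₁/∂y = -2*x*y
Scalar curl = 2*x*y + 3
At (-2, -1): 7.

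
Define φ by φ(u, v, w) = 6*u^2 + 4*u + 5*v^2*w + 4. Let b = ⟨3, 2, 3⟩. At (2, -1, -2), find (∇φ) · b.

∂φ/∂u = 12*u + 4
∂φ/∂v = 10*v*w
∂φ/∂w = 5*v^2
∇φ at (2, -1, -2) = (28, 20, 5)
∇φ · b = (28)(3) + (20)(2) + (5)(3) = 139

139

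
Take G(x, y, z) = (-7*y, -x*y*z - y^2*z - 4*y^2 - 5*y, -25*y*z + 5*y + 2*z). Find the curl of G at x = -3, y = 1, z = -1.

(∇×G)₁ = ∂G₃/∂y − ∂G₂/∂z = x*y + y^2 - 25*z + 5
(∇×G)₂ = ∂G₁/∂z − ∂G₃/∂x = 0
(∇×G)₃ = ∂G₂/∂x − ∂G₁/∂y = -y*z + 7
∇×G = (x*y + y^2 - 25*z + 5, 0, -y*z + 7)
At (-3, 1, -1): (28, 0, 8).

(28, 0, 8)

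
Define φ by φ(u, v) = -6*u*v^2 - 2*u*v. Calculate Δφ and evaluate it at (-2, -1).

24

∂²φ/∂u² = 0
∂²φ/∂v² = -12*u
∇²φ = -12*u
At (-2, -1): 24.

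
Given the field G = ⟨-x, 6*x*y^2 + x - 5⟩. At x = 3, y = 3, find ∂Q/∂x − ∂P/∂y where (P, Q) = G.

55

∂G₂/∂x = 6*y^2 + 1
∂G₁/∂y = 0
Scalar curl = 6*y^2 + 1
At (3, 3): 55.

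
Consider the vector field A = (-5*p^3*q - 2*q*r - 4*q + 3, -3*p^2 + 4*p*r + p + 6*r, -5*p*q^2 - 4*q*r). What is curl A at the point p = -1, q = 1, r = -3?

(∇×A)₁ = ∂A₃/∂q − ∂A₂/∂r = -10*p*q - 4*p - 4*r - 6
(∇×A)₂ = ∂A₁/∂r − ∂A₃/∂p = 5*q^2 - 2*q
(∇×A)₃ = ∂A₂/∂p − ∂A₁/∂q = 5*p^3 - 6*p + 6*r + 5
∇×A = (-10*p*q - 4*p - 4*r - 6, 5*q^2 - 2*q, 5*p^3 - 6*p + 6*r + 5)
At (-1, 1, -3): (20, 3, -12).

(20, 3, -12)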